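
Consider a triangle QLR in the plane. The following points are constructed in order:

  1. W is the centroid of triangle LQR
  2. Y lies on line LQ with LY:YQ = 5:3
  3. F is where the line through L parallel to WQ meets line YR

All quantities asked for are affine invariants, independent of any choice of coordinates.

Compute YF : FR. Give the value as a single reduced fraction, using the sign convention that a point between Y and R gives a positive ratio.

YF:FR = -5/16

Assign Q = (0, 0), L = (1, 0), R = (0, 1) — the answer is frame-independent, so this choice is without loss of generality.
1. W is the centroid of triangle LQR ⇒ W = (1/3, 1/3)
2. Y lies on line LQ with LY:YQ = 5:3 ⇒ Y = (3/8, 0)
3. F is where the line through L parallel to WQ meets line YR ⇒ F = (6/11, -5/11)
F = Y + t·(R−Y) with t = -5/11, so YF:FR = t:(1−t) = -5/11:16/11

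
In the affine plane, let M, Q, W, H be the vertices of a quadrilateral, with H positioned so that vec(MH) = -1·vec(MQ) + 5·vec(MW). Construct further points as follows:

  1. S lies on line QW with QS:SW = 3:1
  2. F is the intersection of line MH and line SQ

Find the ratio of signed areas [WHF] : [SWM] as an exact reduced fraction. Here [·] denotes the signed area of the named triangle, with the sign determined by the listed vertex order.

[WHF]:[SWM] = 3

Assign M = (0, 0), Q = (1, 0), W = (0, 1), H = (-1, 5) — the answer is frame-independent, so this choice is without loss of generality.
1. S lies on line QW with QS:SW = 3:1 ⇒ S = (1/4, 3/4)
2. F is the intersection of line MH and line SQ ⇒ F = (-1/4, 5/4)
2·[WHF] = 3/4, 2·[SWM] = 1/4
[WHF]:[SWM] = 3/4:1/4 = 3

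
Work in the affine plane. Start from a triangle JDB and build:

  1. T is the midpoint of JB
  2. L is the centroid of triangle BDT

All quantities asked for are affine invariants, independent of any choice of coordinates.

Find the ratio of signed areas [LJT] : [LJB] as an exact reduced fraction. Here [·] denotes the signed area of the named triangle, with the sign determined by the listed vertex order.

[LJT]:[LJB] = 1/2

Work in coordinates with J = (0, 0), D = (1, 0), B = (0, 1).
1. T is the midpoint of JB ⇒ T = (0, 1/2)
2. L is the centroid of triangle BDT ⇒ L = (1/3, 1/2)
2·[LJT] = -1/6, 2·[LJB] = -1/3
[LJT]:[LJB] = -1/6:-1/3 = 1/2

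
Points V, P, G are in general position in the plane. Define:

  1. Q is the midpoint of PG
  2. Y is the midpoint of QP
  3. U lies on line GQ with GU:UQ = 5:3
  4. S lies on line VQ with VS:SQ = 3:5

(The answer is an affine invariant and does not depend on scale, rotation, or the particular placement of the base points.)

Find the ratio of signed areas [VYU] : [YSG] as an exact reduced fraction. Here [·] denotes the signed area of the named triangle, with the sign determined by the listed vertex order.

Choose coordinates V = (0, 0), P = (1, 0), G = (0, 1).
1. Q is the midpoint of PG ⇒ Q = (1/2, 1/2)
2. Y is the midpoint of QP ⇒ Y = (3/4, 1/4)
3. U lies on line GQ with GU:UQ = 5:3 ⇒ U = (5/16, 11/16)
4. S lies on line VQ with VS:SQ = 3:5 ⇒ S = (3/16, 3/16)
2·[VYU] = 7/16, 2·[YSG] = -15/32
[VYU]:[YSG] = 7/16:-15/32 = -14/15

[VYU]:[YSG] = -14/15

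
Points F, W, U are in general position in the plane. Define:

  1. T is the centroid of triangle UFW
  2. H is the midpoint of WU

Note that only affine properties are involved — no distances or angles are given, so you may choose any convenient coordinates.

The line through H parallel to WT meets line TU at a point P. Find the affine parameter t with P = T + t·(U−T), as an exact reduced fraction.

Choose coordinates F = (0, 0), W = (1, 0), U = (0, 1).
1. T is the centroid of triangle UFW ⇒ T = (1/3, 1/3)
2. H is the midpoint of WU ⇒ H = (1/2, 1/2)
through H parallel to WT: direction (-2/3, 1/3); meets TU at P = (1/6, 2/3)
P = T + t·(U−T) with t = 1/2

t = 1/2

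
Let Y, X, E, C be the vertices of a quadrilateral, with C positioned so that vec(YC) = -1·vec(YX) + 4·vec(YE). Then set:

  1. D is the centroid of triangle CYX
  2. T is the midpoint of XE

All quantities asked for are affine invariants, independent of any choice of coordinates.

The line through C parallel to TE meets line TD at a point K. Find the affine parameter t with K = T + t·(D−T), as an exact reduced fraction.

Assign Y = (0, 0), X = (1, 0), E = (0, 1), C = (-1, 4) — the answer is frame-independent, so this choice is without loss of generality.
1. D is the centroid of triangle CYX ⇒ D = (0, 4/3)
2. T is the midpoint of XE ⇒ T = (1/2, 1/2)
through C parallel to TE: direction (-1/2, 1/2); meets TD at K = (-5/2, 11/2)
K = T + t·(D−T) with t = 6

t = 6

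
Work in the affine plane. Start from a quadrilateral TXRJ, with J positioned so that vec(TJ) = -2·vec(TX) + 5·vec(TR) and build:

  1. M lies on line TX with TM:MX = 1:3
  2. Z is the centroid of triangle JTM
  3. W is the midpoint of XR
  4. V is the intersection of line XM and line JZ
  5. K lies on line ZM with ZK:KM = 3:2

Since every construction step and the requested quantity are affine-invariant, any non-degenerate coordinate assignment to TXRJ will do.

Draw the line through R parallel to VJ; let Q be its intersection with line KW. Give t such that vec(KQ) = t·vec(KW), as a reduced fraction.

Choose coordinates T = (0, 0), X = (1, 0), R = (0, 1), J = (-2, 5).
1. M lies on line TX with TM:MX = 1:3 ⇒ M = (1/4, 0)
2. Z is the centroid of triangle JTM ⇒ Z = (-7/12, 5/3)
3. W is the midpoint of XR ⇒ W = (1/2, 1/2)
4. V is the intersection of line XM and line JZ ⇒ V = (1/8, 0)
5. K lies on line ZM with ZK:KM = 3:2 ⇒ K = (-1/12, 2/3)
through R parallel to VJ: direction (-17/8, 5); meets KW at Q = (85/492, 73/123)
Q = K + t·(W−K) with t = 18/41

t = 18/41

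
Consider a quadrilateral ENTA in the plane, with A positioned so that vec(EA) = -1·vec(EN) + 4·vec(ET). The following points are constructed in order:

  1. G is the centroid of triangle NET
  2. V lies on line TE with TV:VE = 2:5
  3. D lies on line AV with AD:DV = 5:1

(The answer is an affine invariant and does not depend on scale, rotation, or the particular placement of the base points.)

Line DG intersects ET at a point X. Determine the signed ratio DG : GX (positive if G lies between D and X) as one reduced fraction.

Choose coordinates E = (0, 0), N = (1, 0), T = (0, 1), A = (-1, 4).
1. G is the centroid of triangle NET ⇒ G = (1/3, 1/3)
2. V lies on line TE with TV:VE = 2:5 ⇒ V = (0, 5/7)
3. D lies on line AV with AD:DV = 5:1 ⇒ D = (-1/6, 53/42)
line DG meets ET at X = (0, 20/21)
G = D + t·(X−D) with t = 3, so DG:GX = 3:-2

DG:GX = -3/2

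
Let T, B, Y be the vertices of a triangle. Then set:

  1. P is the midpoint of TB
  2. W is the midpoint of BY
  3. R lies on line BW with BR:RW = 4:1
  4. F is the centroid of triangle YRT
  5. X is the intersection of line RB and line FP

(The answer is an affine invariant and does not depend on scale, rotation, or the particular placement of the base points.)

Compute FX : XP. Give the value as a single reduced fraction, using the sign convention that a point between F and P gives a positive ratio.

Work in coordinates with T = (0, 0), B = (1, 0), Y = (0, 1).
1. P is the midpoint of TB ⇒ P = (1/2, 0)
2. W is the midpoint of BY ⇒ W = (1/2, 1/2)
3. R lies on line BW with BR:RW = 4:1 ⇒ R = (3/5, 2/5)
4. F is the centroid of triangle YRT ⇒ F = (1/5, 7/15)
5. X is the intersection of line RB and line FP ⇒ X = (-2/5, 7/5)
X = F + t·(P−F) with t = -2, so FX:XP = t:(1−t) = -2:3

FX:XP = -2/3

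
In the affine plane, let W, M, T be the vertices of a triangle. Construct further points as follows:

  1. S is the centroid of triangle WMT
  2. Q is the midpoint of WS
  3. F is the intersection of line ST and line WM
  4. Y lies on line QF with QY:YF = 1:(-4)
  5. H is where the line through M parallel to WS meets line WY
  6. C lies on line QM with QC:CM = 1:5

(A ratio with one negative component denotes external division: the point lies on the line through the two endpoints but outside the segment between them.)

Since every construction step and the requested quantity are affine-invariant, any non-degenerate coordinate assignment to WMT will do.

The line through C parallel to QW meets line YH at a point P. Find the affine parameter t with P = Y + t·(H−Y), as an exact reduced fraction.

t = 2/7

Set W = (0, 0), M = (1, 0), T = (0, 1); any affine frame gives the same invariant.
1. S is the centroid of triangle WMT ⇒ S = (1/3, 1/3)
2. Q is the midpoint of WS ⇒ Q = (1/6, 1/6)
3. F is the intersection of line ST and line WM ⇒ F = (1/2, 0)
4. Y lies on line QF with QY:YF = 1:(-4) ⇒ Y = (1/18, 2/9)
5. H is where the line through M parallel to WS meets line WY ⇒ H = (-1/3, -4/3)
6. C lies on line QM with QC:CM = 1:5 ⇒ C = (11/36, 5/36)
through C parallel to QW: direction (-1/6, -1/6); meets YH at P = (-1/18, -2/9)
P = Y + t·(H−Y) with t = 2/7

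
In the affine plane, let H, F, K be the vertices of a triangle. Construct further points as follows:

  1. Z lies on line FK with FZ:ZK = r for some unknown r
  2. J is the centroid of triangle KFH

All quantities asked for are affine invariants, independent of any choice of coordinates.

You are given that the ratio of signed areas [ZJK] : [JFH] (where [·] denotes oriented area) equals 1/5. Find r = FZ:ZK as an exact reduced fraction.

Assign H = (0, 0), F = (1, 0), K = (0, 1) — the answer is frame-independent, so this choice is without loss of generality.
1. With FZ:ZK = r, write λ = r/(r+1) so Z = F + λ·(K−F); Z is affine-linear in λ
2. J is the centroid of triangle KFH ⇒ J = (1/3, 1/3)
Every point depending on Z is an affine combination of Z and λ-independent points, so each such coordinate is linear in λ; the λ² term in each signed area is a multiple of (K−F)×(K−F) = 0, so 2·[ZJK] and 2·[JFH] are each linear in λ. Evaluating at λ=0 and λ=1:
  2·[ZJK] = 1/3·λ − 1/3,   2·[JFH] = -1/3
So [ZJK]:[JFH] = (1/3·λ − 1/3) / (-1/3). Setting this equal to 1/5:
  1/3·λ − 1/3 = 1/5·(-1/3)  ⇒  λ = 4/5
Then r = λ/(1−λ) = (4/5)/(1/5) = 4. Check: with r = 4, Z = (1/5, 4/5) and [ZJK]:[JFH] = 1/5 as required.

r = 4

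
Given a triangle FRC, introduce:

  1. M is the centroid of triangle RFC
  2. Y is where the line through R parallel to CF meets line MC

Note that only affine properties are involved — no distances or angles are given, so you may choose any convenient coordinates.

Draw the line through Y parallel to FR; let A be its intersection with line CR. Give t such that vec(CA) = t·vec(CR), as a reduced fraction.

t = 2

Set F = (0, 0), R = (1, 0), C = (0, 1); any affine frame gives the same invariant.
1. M is the centroid of triangle RFC ⇒ M = (1/3, 1/3)
2. Y is where the line through R parallel to CF meets line MC ⇒ Y = (1, -1)
through Y parallel to FR: direction (1, 0); meets CR at A = (2, -1)
A = C + t·(R−C) with t = 2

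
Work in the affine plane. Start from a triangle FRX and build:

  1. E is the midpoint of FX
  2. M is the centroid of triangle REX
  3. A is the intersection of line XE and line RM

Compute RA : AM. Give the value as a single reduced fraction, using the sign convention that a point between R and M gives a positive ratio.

Set F = (0, 0), R = (1, 0), X = (0, 1); any affine frame gives the same invariant.
1. E is the midpoint of FX ⇒ E = (0, 1/2)
2. M is the centroid of triangle REX ⇒ M = (1/3, 1/2)
3. A is the intersection of line XE and line RM ⇒ A = (0, 3/4)
A = R + t·(M−R) with t = 3/2, so RA:AM = t:(1−t) = 3/2:-1/2

RA:AM = -3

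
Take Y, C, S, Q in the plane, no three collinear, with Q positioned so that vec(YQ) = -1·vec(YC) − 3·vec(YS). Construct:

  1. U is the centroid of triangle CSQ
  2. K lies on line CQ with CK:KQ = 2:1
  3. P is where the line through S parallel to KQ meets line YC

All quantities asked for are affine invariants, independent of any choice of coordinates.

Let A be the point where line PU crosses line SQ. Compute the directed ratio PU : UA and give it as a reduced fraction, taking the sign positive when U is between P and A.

Set Y = (0, 0), C = (1, 0), S = (0, 1), Q = (-1, -3); any affine frame gives the same invariant.
1. U is the centroid of triangle CSQ ⇒ U = (0, -2/3)
2. K lies on line CQ with CK:KQ = 2:1 ⇒ K = (-1/3, -2)
3. P is where the line through S parallel to KQ meets line YC ⇒ P = (-2/3, 0)
line PU meets SQ at A = (-1/3, -1/3)
U = P + t·(A−P) with t = 2, so PU:UA = 2:-1

PU:UA = -2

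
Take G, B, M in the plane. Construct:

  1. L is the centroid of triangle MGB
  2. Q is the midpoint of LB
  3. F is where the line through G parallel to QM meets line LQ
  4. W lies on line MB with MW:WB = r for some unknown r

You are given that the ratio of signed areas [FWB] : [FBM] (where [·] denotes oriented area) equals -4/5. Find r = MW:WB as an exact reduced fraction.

r = 1/4

Assign G = (0, 0), B = (1, 0), M = (0, 1) — the answer is frame-independent, so this choice is without loss of generality.
1. L is the centroid of triangle MGB ⇒ L = (1/3, 1/3)
2. Q is the midpoint of LB ⇒ Q = (2/3, 1/6)
3. F is where the line through G parallel to QM meets line LQ ⇒ F = (-2/3, 5/6)
4. With MW:WB = r, write λ = r/(r+1) so W = M + λ·(B−M); W is affine-linear in λ
Every point depending on W is an affine combination of W and λ-independent points, so each such coordinate is linear in λ; the λ² term in each signed area is a multiple of (B−M)×(B−M) = 0, so 2·[FWB] and 2·[FBM] are each linear in λ. Evaluating at λ=0 and λ=1:
  2·[FWB] = 5/6·λ − 5/6,   2·[FBM] = 5/6
So [FWB]:[FBM] = (5/6·λ − 5/6) / (5/6). Setting this equal to -4/5:
  5/6·λ − 5/6 = -4/5·(5/6)  ⇒  λ = 1/5
Then r = λ/(1−λ) = (1/5)/(4/5) = 1/4. Check: with r = 1/4, W = (1/5, 4/5) and [FWB]:[FBM] = -4/5 as required.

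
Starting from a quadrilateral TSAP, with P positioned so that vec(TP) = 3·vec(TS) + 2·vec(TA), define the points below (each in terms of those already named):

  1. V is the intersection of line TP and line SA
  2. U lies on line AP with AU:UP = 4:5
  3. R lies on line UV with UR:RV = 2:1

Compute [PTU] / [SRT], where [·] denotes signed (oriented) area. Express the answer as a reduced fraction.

Set T = (0, 0), S = (1, 0), A = (0, 1), P = (3, 2); any affine frame gives the same invariant.
1. V is the intersection of line TP and line SA ⇒ V = (3/5, 2/5)
2. U lies on line AP with AU:UP = 4:5 ⇒ U = (4/3, 13/9)
3. R lies on line UV with UR:RV = 2:1 ⇒ R = (38/45, 101/135)
2·[PTU] = -5/3, 2·[SRT] = 101/135
[PTU]:[SRT] = -5/3:101/135 = -225/101

[PTU]:[SRT] = -225/101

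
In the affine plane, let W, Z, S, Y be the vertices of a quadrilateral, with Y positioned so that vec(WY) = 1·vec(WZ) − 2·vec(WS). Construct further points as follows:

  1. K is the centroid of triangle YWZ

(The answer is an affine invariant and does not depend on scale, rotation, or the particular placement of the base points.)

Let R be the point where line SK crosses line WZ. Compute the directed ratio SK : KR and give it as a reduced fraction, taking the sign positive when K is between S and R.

Assign W = (0, 0), Z = (1, 0), S = (0, 1), Y = (1, -2) — the answer is frame-independent, so this choice is without loss of generality.
1. K is the centroid of triangle YWZ ⇒ K = (2/3, -2/3)
line SK meets WZ at R = (2/5, 0)
K = S + t·(R−S) with t = 5/3, so SK:KR = 5/3:-2/3

SK:KR = -5/2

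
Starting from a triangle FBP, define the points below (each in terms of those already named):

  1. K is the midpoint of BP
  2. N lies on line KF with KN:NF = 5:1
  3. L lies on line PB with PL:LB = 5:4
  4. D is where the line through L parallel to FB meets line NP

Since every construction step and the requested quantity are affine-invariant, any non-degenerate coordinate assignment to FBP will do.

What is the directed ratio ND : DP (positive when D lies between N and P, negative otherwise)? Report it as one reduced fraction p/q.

ND:DP = 13/20

Choose coordinates F = (0, 0), B = (1, 0), P = (0, 1).
1. K is the midpoint of BP ⇒ K = (1/2, 1/2)
2. N lies on line KF with KN:NF = 5:1 ⇒ N = (1/12, 1/12)
3. L lies on line PB with PL:LB = 5:4 ⇒ L = (5/9, 4/9)
4. D is where the line through L parallel to FB meets line NP ⇒ D = (5/99, 4/9)
D = N + t·(P−N) with t = 13/33, so ND:DP = t:(1−t) = 13/33:20/33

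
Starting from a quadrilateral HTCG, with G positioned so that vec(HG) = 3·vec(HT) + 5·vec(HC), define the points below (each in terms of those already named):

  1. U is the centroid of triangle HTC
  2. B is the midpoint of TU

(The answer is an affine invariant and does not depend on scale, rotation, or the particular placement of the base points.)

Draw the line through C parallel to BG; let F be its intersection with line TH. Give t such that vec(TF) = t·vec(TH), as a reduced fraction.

t = 43/29

Assign H = (0, 0), T = (1, 0), C = (0, 1), G = (3, 5) — the answer is frame-independent, so this choice is without loss of generality.
1. U is the centroid of triangle HTC ⇒ U = (1/3, 1/3)
2. B is the midpoint of TU ⇒ B = (2/3, 1/6)
through C parallel to BG: direction (7/3, 29/6); meets TH at F = (-14/29, 0)
F = T + t·(H−T) with t = 43/29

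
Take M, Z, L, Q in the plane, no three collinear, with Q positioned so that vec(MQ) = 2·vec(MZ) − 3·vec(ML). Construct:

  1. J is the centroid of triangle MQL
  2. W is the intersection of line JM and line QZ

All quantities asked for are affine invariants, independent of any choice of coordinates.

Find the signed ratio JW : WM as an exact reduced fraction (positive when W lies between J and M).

JW:WM = -5/9

Choose coordinates M = (0, 0), Z = (1, 0), L = (0, 1), Q = (2, -3).
1. J is the centroid of triangle MQL ⇒ J = (2/3, -2/3)
2. W is the intersection of line JM and line QZ ⇒ W = (3/2, -3/2)
W = J + t·(M−J) with t = -5/4, so JW:WM = t:(1−t) = -5/4:9/4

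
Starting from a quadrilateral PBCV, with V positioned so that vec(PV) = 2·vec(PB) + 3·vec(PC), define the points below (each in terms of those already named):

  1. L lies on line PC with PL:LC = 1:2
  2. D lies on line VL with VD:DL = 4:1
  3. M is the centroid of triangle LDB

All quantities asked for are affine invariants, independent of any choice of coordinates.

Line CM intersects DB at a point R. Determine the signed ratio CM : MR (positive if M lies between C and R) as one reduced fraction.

Choose coordinates P = (0, 0), B = (1, 0), C = (0, 1), V = (2, 3).
1. L lies on line PC with PL:LC = 1:2 ⇒ L = (0, 1/3)
2. D lies on line VL with VD:DL = 4:1 ⇒ D = (2/5, 13/15)
3. M is the centroid of triangle LDB ⇒ M = (7/15, 2/5)
line CM meets DB at R = (14/5, -13/5)
M = C + t·(R−C) with t = 1/6, so CM:MR = 1/6:5/6

CM:MR = 1/5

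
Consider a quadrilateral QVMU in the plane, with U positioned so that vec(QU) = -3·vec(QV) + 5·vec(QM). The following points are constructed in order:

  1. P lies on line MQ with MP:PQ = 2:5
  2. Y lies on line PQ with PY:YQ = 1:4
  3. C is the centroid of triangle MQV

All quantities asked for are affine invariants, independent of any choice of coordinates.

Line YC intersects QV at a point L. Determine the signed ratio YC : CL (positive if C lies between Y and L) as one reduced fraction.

Work in coordinates with Q = (0, 0), V = (1, 0), M = (0, 1), U = (-3, 5).
1. P lies on line MQ with MP:PQ = 2:5 ⇒ P = (0, 5/7)
2. Y lies on line PQ with PY:YQ = 1:4 ⇒ Y = (0, 4/7)
3. C is the centroid of triangle MQV ⇒ C = (1/3, 1/3)
line YC meets QV at L = (4/5, 0)
C = Y + t·(L−Y) with t = 5/12, so YC:CL = 5/12:7/12

YC:CL = 5/7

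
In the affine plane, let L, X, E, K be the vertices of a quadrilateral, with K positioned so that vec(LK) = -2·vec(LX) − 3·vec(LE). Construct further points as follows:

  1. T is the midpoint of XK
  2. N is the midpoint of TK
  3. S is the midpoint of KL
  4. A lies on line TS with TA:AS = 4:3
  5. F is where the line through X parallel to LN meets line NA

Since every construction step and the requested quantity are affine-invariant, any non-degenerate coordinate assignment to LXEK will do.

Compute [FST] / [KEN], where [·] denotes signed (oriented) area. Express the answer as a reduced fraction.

[FST]:[KEN] = -5

Assign L = (0, 0), X = (1, 0), E = (0, 1), K = (-2, -3) — the answer is frame-independent, so this choice is without loss of generality.
1. T is the midpoint of XK ⇒ T = (-1/2, -3/2)
2. N is the midpoint of TK ⇒ N = (-5/4, -9/4)
3. S is the midpoint of KL ⇒ S = (-1, -3/2)
4. A lies on line TS with TA:AS = 4:3 ⇒ A = (-11/14, -3/2)
5. F is where the line through X parallel to LN meets line NA ⇒ F = (17/2, 27/2)
2·[FST] = 15/2, 2·[KEN] = -3/2
[FST]:[KEN] = 15/2:-3/2 = -5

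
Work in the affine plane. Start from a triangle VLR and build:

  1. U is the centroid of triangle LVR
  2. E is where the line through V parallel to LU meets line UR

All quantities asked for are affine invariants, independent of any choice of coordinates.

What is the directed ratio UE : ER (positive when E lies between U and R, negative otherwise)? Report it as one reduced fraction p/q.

UE:ER = -1/2

Set V = (0, 0), L = (1, 0), R = (0, 1); any affine frame gives the same invariant.
1. U is the centroid of triangle LVR ⇒ U = (1/3, 1/3)
2. E is where the line through V parallel to LU meets line UR ⇒ E = (2/3, -1/3)
E = U + t·(R−U) with t = -1, so UE:ER = t:(1−t) = -1:2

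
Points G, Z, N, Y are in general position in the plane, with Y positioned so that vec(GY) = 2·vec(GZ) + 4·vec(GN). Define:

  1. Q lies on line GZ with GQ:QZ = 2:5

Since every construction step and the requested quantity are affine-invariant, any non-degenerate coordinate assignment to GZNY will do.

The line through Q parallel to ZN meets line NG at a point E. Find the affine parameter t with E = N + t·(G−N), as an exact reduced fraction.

Choose coordinates G = (0, 0), Z = (1, 0), N = (0, 1), Y = (2, 4).
1. Q lies on line GZ with GQ:QZ = 2:5 ⇒ Q = (2/7, 0)
through Q parallel to ZN: direction (-1, 1); meets NG at E = (0, 2/7)
E = N + t·(G−N) with t = 5/7

t = 5/7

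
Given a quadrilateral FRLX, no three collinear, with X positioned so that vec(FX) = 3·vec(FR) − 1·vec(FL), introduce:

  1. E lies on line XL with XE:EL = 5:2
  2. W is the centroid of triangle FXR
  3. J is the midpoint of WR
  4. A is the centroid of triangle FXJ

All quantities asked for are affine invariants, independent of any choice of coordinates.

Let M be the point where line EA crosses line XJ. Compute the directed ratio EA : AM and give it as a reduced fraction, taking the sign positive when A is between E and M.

EA:AM = -19/4

Work in coordinates with F = (0, 0), R = (1, 0), L = (0, 1), X = (3, -1).
1. E lies on line XL with XE:EL = 5:2 ⇒ E = (6/7, 3/7)
2. W is the centroid of triangle FXR ⇒ W = (4/3, -1/3)
3. J is the midpoint of WR ⇒ J = (7/6, -1/6)
4. A is the centroid of triangle FXJ ⇒ A = (25/18, -7/18)
line EA meets XJ at M = (1019/798, -173/798)
A = E + t·(M−E) with t = 19/15, so EA:AM = 19/15:-4/15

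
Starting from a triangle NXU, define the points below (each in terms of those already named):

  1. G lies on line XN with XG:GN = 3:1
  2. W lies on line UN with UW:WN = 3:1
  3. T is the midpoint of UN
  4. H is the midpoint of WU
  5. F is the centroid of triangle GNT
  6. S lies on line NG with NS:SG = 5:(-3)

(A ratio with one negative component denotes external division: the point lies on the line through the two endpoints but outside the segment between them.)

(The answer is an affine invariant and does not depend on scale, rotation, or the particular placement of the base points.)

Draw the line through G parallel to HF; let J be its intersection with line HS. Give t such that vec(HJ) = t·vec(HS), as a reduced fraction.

Work in coordinates with N = (0, 0), X = (1, 0), U = (0, 1).
1. G lies on line XN with XG:GN = 3:1 ⇒ G = (1/4, 0)
2. W lies on line UN with UW:WN = 3:1 ⇒ W = (0, 1/4)
3. T is the midpoint of UN ⇒ T = (0, 1/2)
4. H is the midpoint of WU ⇒ H = (0, 5/8)
5. F is the centroid of triangle GNT ⇒ F = (1/12, 1/6)
6. S lies on line NG with NS:SG = 5:(-3) ⇒ S = (5/8, 0)
through G parallel to HF: direction (1/12, -11/24); meets HS at J = (1/6, 11/24)
J = H + t·(S−H) with t = 4/15

t = 4/15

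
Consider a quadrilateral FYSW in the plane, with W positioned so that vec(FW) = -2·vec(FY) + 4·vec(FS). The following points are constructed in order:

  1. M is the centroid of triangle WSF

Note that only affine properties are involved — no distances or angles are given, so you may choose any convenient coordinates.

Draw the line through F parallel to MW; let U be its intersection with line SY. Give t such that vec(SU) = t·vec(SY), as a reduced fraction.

t = -4/3

Set F = (0, 0), Y = (1, 0), S = (0, 1), W = (-2, 4); any affine frame gives the same invariant.
1. M is the centroid of triangle WSF ⇒ M = (-2/3, 5/3)
through F parallel to MW: direction (-4/3, 7/3); meets SY at U = (-4/3, 7/3)
U = S + t·(Y−S) with t = -4/3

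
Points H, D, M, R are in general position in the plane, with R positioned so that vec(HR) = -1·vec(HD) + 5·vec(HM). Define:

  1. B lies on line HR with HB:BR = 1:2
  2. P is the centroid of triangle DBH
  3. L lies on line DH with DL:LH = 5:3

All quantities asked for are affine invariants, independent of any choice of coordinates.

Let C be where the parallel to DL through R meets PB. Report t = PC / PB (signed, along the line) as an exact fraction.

t = 4

Work in coordinates with H = (0, 0), D = (1, 0), M = (0, 1), R = (-1, 5).
1. B lies on line HR with HB:BR = 1:2 ⇒ B = (-1/3, 5/3)
2. P is the centroid of triangle DBH ⇒ P = (2/9, 5/9)
3. L lies on line DH with DL:LH = 5:3 ⇒ L = (3/8, 0)
through R parallel to DL: direction (-5/8, 0); meets PB at C = (-2, 5)
C = P + t·(B−P) with t = 4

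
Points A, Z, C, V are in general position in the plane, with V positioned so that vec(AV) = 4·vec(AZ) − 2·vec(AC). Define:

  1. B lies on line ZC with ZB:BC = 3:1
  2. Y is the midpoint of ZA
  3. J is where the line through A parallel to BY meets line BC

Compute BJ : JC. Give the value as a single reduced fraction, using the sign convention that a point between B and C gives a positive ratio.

Set A = (0, 0), Z = (1, 0), C = (0, 1), V = (4, -2); any affine frame gives the same invariant.
1. B lies on line ZC with ZB:BC = 3:1 ⇒ B = (1/4, 3/4)
2. Y is the midpoint of ZA ⇒ Y = (1/2, 0)
3. J is where the line through A parallel to BY meets line BC ⇒ J = (-1/2, 3/2)
J = B + t·(C−B) with t = 3, so BJ:JC = t:(1−t) = 3:-2

BJ:JC = -3/2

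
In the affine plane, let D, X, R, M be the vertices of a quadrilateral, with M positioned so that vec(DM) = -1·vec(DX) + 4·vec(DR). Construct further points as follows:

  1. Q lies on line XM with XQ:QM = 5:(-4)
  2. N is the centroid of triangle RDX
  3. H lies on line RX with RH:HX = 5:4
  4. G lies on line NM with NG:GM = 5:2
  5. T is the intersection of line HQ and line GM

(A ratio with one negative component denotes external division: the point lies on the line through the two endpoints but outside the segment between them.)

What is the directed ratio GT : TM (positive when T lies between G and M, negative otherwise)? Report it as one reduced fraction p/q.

Work in coordinates with D = (0, 0), X = (1, 0), R = (0, 1), M = (-1, 4).
1. Q lies on line XM with XQ:QM = 5:(-4) ⇒ Q = (-9, 20)
2. N is the centroid of triangle RDX ⇒ N = (1/3, 1/3)
3. H lies on line RX with RH:HX = 5:4 ⇒ H = (5/9, 4/9)
4. G lies on line NM with NG:GM = 5:2 ⇒ G = (-13/21, 62/21)
5. T is the intersection of line HQ and line GM ⇒ T = (-57/121, 28/11)
T = G + t·(M−G) with t = -47/121, so GT:TM = t:(1−t) = -47/121:168/121

GT:TM = -47/168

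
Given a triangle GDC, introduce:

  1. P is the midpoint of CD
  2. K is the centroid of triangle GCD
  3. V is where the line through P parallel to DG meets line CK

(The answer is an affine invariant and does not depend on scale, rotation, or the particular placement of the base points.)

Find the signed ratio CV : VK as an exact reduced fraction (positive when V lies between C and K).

Work in coordinates with G = (0, 0), D = (1, 0), C = (0, 1).
1. P is the midpoint of CD ⇒ P = (1/2, 1/2)
2. K is the centroid of triangle GCD ⇒ K = (1/3, 1/3)
3. V is where the line through P parallel to DG meets line CK ⇒ V = (1/4, 1/2)
V = C + t·(K−C) with t = 3/4, so CV:VK = t:(1−t) = 3/4:1/4

CV:VK = 3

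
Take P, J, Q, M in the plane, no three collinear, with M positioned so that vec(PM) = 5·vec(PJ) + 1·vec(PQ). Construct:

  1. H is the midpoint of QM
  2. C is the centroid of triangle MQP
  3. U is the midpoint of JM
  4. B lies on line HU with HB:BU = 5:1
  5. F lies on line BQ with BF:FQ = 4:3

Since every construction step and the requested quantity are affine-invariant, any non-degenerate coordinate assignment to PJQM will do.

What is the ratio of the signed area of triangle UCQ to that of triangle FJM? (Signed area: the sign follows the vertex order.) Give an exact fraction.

Assign P = (0, 0), J = (1, 0), Q = (0, 1), M = (5, 1) — the answer is frame-independent, so this choice is without loss of generality.
1. H is the midpoint of QM ⇒ H = (5/2, 1)
2. C is the centroid of triangle MQP ⇒ C = (5/3, 2/3)
3. U is the midpoint of JM ⇒ U = (3, 1/2)
4. B lies on line HU with HB:BU = 5:1 ⇒ B = (35/12, 7/12)
5. F lies on line BQ with BF:FQ = 4:3 ⇒ F = (5/4, 23/28)
2·[UCQ] = -1/6, 2·[FJM] = 85/28
[UCQ]:[FJM] = -1/6:85/28 = -14/255

[UCQ]:[FJM] = -14/255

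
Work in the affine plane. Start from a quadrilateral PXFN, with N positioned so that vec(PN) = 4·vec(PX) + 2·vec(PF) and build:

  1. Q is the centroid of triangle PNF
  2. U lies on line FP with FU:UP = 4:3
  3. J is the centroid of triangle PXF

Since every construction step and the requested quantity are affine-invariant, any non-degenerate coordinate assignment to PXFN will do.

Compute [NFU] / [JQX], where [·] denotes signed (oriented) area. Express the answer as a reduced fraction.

Set P = (0, 0), X = (1, 0), F = (0, 1), N = (4, 2); any affine frame gives the same invariant.
1. Q is the centroid of triangle PNF ⇒ Q = (4/3, 1)
2. U lies on line FP with FU:UP = 4:3 ⇒ U = (0, 3/7)
3. J is the centroid of triangle PXF ⇒ J = (1/3, 1/3)
2·[NFU] = 16/7, 2·[JQX] = -7/9
[NFU]:[JQX] = 16/7:-7/9 = -144/49

[NFU]:[JQX] = -144/49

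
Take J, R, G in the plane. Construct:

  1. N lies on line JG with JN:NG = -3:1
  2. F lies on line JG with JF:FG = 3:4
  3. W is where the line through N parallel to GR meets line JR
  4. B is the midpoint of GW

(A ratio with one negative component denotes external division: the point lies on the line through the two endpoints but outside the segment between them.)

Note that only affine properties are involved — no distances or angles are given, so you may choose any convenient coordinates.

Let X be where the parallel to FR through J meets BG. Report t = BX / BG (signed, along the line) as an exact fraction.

t = -23/5

Set J = (0, 0), R = (1, 0), G = (0, 1); any affine frame gives the same invariant.
1. N lies on line JG with JN:NG = -3:1 ⇒ N = (0, 3/2)
2. F lies on line JG with JF:FG = 3:4 ⇒ F = (0, 3/7)
3. W is where the line through N parallel to GR meets line JR ⇒ W = (3/2, 0)
4. B is the midpoint of GW ⇒ B = (3/4, 1/2)
through J parallel to FR: direction (1, -3/7); meets BG at X = (21/5, -9/5)
X = B + t·(G−B) with t = -23/5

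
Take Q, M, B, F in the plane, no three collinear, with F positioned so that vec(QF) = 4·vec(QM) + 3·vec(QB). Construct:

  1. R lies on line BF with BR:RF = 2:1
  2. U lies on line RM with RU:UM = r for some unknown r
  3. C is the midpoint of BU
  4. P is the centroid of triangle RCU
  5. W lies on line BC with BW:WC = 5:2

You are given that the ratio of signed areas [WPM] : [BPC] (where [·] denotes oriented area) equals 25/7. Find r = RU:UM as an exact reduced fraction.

r = 5/4

Set Q = (0, 0), M = (1, 0), B = (0, 1), F = (4, 3); any affine frame gives the same invariant.
1. R lies on line BF with BR:RF = 2:1 ⇒ R = (8/3, 7/3)
2. With RU:UM = r, write λ = r/(r+1) so U = R + λ·(M−R); U is affine-linear in λ
3. C is the midpoint of BU ⇒ C is an affine combination of earlier points and hence also affine-linear in λ
4. P is the centroid of triangle RCU ⇒ P is an affine combination of earlier points and hence also affine-linear in λ
5. W lies on line BC with BW:WC = 5:2 ⇒ W is an affine combination of earlier points and hence also affine-linear in λ
Every point depending on U is an affine combination of U and λ-independent points, so each such coordinate is linear in λ; the λ² term in each signed area is a multiple of (M−R)×(M−R) = 0, so 2·[WPM] and 2·[BPC] are each linear in λ. Evaluating at λ=0 and λ=1:
  2·[WPM] = 22/21·λ − 40/21,   2·[BPC] = -2/3·λ
So [WPM]:[BPC] = (22/21·λ − 40/21) / (-2/3·λ). Setting this equal to 25/7:
  22/21·λ − 40/21 = 25/7·(-2/3·λ)  ⇒  λ = 5/9
Then r = λ/(1−λ) = (5/9)/(4/9) = 5/4. Check: with r = 5/4, U = (47/27, 28/27) and [WPM]:[BPC] = 25/7 as required.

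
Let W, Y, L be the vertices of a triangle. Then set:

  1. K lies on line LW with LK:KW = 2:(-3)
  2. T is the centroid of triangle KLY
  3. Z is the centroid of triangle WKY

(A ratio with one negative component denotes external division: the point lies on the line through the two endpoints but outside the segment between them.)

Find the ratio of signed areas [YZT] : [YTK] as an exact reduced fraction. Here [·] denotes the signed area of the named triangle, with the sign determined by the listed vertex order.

[YZT]:[YTK] = 1/3

Work in coordinates with W = (0, 0), Y = (1, 0), L = (0, 1).
1. K lies on line LW with LK:KW = 2:(-3) ⇒ K = (0, 3)
2. T is the centroid of triangle KLY ⇒ T = (1/3, 4/3)
3. Z is the centroid of triangle WKY ⇒ Z = (1/3, 1)
2·[YZT] = -2/9, 2·[YTK] = -2/3
[YZT]:[YTK] = -2/9:-2/3 = 1/3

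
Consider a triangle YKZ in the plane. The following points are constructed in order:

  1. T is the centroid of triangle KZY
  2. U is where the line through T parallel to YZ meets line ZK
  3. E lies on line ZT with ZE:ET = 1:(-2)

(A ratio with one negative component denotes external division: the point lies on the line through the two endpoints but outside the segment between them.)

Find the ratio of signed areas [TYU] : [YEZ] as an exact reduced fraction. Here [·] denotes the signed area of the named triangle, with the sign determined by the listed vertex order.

[TYU]:[YEZ] = 1/3

Work in coordinates with Y = (0, 0), K = (1, 0), Z = (0, 1).
1. T is the centroid of triangle KZY ⇒ T = (1/3, 1/3)
2. U is where the line through T parallel to YZ meets line ZK ⇒ U = (1/3, 2/3)
3. E lies on line ZT with ZE:ET = 1:(-2) ⇒ E = (-1/3, 5/3)
2·[TYU] = -1/9, 2·[YEZ] = -1/3
[TYU]:[YEZ] = -1/9:-1/3 = 1/3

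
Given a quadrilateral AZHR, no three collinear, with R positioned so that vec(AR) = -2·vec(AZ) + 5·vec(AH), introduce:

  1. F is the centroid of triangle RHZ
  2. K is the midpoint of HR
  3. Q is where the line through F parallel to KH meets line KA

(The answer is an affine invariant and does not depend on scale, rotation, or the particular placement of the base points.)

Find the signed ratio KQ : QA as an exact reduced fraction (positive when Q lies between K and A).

Choose coordinates A = (0, 0), Z = (1, 0), H = (0, 1), R = (-2, 5).
1. F is the centroid of triangle RHZ ⇒ F = (-1/3, 2)
2. K is the midpoint of HR ⇒ K = (-1, 3)
3. Q is where the line through F parallel to KH meets line KA ⇒ Q = (-4/3, 4)
Q = K + t·(A−K) with t = -1/3, so KQ:QA = t:(1−t) = -1/3:4/3

KQ:QA = -1/4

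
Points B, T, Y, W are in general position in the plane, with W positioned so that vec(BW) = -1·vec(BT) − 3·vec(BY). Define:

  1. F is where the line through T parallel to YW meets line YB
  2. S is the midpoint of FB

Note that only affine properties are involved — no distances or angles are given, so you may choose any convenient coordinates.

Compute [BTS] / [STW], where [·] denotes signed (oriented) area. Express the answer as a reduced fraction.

[BTS]:[STW] = -2

Set B = (0, 0), T = (1, 0), Y = (0, 1), W = (-1, -3); any affine frame gives the same invariant.
1. F is where the line through T parallel to YW meets line YB ⇒ F = (0, -4)
2. S is the midpoint of FB ⇒ S = (0, -2)
2·[BTS] = -2, 2·[STW] = 1
[BTS]:[STW] = -2:1 = -2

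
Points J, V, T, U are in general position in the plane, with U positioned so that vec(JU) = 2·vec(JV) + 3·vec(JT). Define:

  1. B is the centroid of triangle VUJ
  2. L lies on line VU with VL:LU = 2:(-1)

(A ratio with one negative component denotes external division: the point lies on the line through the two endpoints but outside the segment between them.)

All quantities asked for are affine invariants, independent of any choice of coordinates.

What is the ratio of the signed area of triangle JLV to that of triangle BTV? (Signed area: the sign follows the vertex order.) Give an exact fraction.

[JLV]:[BTV] = -6

Set J = (0, 0), V = (1, 0), T = (0, 1), U = (2, 3); any affine frame gives the same invariant.
1. B is the centroid of triangle VUJ ⇒ B = (1, 1)
2. L lies on line VU with VL:LU = 2:(-1) ⇒ L = (3, 6)
2·[JLV] = -6, 2·[BTV] = 1
[JLV]:[BTV] = -6:1 = -6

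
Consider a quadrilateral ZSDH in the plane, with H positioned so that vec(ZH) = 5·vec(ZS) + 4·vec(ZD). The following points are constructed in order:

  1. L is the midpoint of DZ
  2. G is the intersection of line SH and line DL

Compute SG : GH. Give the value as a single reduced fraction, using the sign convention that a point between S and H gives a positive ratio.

Assign Z = (0, 0), S = (1, 0), D = (0, 1), H = (5, 4) — the answer is frame-independent, so this choice is without loss of generality.
1. L is the midpoint of DZ ⇒ L = (0, 1/2)
2. G is the intersection of line SH and line DL ⇒ G = (0, -1)
G = S + t·(H−S) with t = -1/4, so SG:GH = t:(1−t) = -1/4:5/4

SG:GH = -1/5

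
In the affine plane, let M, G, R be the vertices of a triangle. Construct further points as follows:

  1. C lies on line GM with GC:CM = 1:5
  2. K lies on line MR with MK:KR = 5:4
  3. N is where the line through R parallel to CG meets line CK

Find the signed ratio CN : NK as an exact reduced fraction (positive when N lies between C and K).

CN:NK = -9/4

Assign M = (0, 0), G = (1, 0), R = (0, 1) — the answer is frame-independent, so this choice is without loss of generality.
1. C lies on line GM with GC:CM = 1:5 ⇒ C = (5/6, 0)
2. K lies on line MR with MK:KR = 5:4 ⇒ K = (0, 5/9)
3. N is where the line through R parallel to CG meets line CK ⇒ N = (-2/3, 1)
N = C + t·(K−C) with t = 9/5, so CN:NK = t:(1−t) = 9/5:-4/5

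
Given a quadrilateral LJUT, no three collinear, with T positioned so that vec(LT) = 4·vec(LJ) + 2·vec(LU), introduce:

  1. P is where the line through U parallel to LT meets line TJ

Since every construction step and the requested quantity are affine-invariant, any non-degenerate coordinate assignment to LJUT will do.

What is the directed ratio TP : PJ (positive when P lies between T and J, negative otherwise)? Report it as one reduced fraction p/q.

Assign L = (0, 0), J = (1, 0), U = (0, 1), T = (4, 2) — the answer is frame-independent, so this choice is without loss of generality.
1. P is where the line through U parallel to LT meets line TJ ⇒ P = (10, 6)
P = T + t·(J−T) with t = -2, so TP:PJ = t:(1−t) = -2:3

TP:PJ = -2/3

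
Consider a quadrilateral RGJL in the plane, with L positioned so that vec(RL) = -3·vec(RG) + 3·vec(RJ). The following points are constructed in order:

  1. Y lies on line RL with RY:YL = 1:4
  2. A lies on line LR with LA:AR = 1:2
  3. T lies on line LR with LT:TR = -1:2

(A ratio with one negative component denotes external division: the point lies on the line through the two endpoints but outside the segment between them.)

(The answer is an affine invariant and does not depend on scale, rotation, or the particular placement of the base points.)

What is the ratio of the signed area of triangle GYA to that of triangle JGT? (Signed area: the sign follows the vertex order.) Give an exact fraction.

[GYA]:[JGT] = 7/5

Choose coordinates R = (0, 0), G = (1, 0), J = (0, 1), L = (-3, 3).
1. Y lies on line RL with RY:YL = 1:4 ⇒ Y = (-3/5, 3/5)
2. A lies on line LR with LA:AR = 1:2 ⇒ A = (-2, 2)
3. T lies on line LR with LT:TR = -1:2 ⇒ T = (-6, 6)
2·[GYA] = -7/5, 2·[JGT] = -1
[GYA]:[JGT] = -7/5:-1 = 7/5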